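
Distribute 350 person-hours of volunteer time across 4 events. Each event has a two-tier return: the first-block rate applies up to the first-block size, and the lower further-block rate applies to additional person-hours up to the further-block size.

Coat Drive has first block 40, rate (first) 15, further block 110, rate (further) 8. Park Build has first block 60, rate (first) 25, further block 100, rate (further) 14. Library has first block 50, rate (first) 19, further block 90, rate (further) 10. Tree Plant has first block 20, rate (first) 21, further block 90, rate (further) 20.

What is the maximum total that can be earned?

6530

Rank every tier by rate: Park Build/tier1 25 > Tree Plant/tier1 21 > Tree Plant/tier2 20 > Library/tier1 19 > Coat Drive/tier1 15 > Park Build/tier2 14 > Library/tier2 10 > Coat Drive/tier2 8.
Park Build tier1 at 25: fill all 60 — 290 left.
Tree Plant/tier1 (21): +20 — 270 left.
Tree Plant tier2 at 20: fill all 90 — 180 left.
Fill Library tier1 block (50 at 19) — 130 left.
Coat Drive/tier1 (15): +40 — 90 left.
Park Build tier2 at 14: only 90 left, fill 90.
Total = 25×60 + 21×20 + 20×90 + 19×50 + 15×40 + 14×90 = 6530.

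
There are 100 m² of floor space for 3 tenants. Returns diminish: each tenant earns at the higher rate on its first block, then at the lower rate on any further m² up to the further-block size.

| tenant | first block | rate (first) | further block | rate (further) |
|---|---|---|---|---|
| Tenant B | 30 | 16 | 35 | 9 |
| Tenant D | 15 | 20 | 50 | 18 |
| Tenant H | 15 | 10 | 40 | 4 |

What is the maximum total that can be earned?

Treat each block as its own option and order by rate: Tenant D/tier1 20 > Tenant D/tier2 18 > Tenant B/tier1 16 > Tenant H/tier1 10 > Tenant B/tier2 9 > Tenant H/tier2 4.
Tenant D/tier1 (20): +15 → 85 left.
Tenant D tier2 at 18: fill all 50 → 35 left.
Tenant B tier1 at 16: fill all 30 → 5 left.
5 remain; put them into Tenant H tier1 at 10.
Total = 20×15 + 18×50 + 16×30 + 10×5 = 1730.

1730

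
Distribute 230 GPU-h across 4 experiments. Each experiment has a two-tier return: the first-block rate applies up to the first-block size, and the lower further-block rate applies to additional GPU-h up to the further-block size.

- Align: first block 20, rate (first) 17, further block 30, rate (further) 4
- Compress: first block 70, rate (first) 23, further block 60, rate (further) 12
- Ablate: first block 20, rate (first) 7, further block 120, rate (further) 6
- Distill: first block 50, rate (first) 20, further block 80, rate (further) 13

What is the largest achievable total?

Rank every tier by rate: Compress/T1 23 > Distill/T1 20 > Align/T1 17 > Distill/T2 13 > Compress/T2 12 > Ablate/T1 7 > Ablate/T2 6 > Align/T2 4.
Compress T1 at 23: fill all 70 ; 160 left.
Distill T1 at 20: fill all 50 ; 110 left.
Fill Align T1 block (20 at 17) ; 90 left.
Distill T2 at 13: fill all 80 ; 10 left.
Compress/T2: +10 of 60 at 12; pool empty.
Total = 23×70 + 20×50 + 17×20 + 13×80 + 12×10 = 4110.

4110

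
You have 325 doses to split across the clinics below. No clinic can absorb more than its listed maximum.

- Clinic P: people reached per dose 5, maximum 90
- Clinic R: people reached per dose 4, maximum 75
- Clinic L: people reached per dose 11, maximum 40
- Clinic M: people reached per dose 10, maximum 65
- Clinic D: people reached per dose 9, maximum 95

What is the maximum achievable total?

Order the clinics by people reached per dose: Clinic L 11 > Clinic M 10 > Clinic D 9 > Clinic P 5 > Clinic R 4.
Clinic L takes 40 to reach its cap of 40 ; 285 left.
Clinic M: +65 to 65 (cap) ; 220 left.
Clinic D takes 95 to reach its cap of 95 ; 125 left.
Give Clinic P 90 to hit its cap of 90 ; 35 left.
Clinic R: +35 (room for 75) → 35. Pool exhausted.
Total = 5×90 + 4×35 + 11×40 + 10×65 + 9×95 = 2535.

2535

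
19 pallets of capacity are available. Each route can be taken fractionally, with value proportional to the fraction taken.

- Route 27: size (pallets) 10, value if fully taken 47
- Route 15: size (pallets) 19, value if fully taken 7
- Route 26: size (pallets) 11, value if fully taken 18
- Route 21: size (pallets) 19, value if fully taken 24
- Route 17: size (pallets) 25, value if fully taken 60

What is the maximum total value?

68.6

Best value per unit of size first: Route 27 47/10≈4.7, Route 17 60/25≈2.4, Route 26 18/11≈1.64, Route 21 24/19≈1.26, Route 15 7/19≈0.368.
Route 27: take in full, 10 pallets for value 47 — 9 left.
Fill the last 9 pallets with part of Route 17: 9/25 of it earns 21.6.
Total value = 68.6.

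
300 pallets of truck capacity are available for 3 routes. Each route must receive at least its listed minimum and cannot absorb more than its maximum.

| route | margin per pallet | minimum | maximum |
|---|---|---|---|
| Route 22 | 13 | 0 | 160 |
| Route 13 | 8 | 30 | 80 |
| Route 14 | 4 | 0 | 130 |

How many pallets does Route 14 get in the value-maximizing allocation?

60

Meeting every minimum uses 0+30+0 = 30 pallets, leaving 270.
Rank by margin per pallet: Route 22 13 > Route 13 8 > Route 14 4.
Give Route 22 160 more to hit its cap of 160 ; 110 left.
Give Route 13 50 more to hit its cap of 80 ; 60 left.
Route 14 has room for 130 more but only 60 remain, so it gets 60.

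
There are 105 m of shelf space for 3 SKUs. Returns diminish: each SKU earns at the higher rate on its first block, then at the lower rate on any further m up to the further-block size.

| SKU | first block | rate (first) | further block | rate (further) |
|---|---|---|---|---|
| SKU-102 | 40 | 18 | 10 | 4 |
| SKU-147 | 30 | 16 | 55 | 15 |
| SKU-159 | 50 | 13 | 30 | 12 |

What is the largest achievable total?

Order all 6 blocks by rate: SKU-102/first 18 > SKU-147/first 16 > SKU-147/second 15 > SKU-159/first 13 > SKU-159/second 12 > SKU-102/second 4.
SKU-102 first at 18: fill all 40 → 65 left.
SKU-147 first at 16: fill all 30 → 35 left.
35 remain; put them into SKU-147 second at 15.
Total = 18×40 + 16×30 + 15×35 = 1725.

1725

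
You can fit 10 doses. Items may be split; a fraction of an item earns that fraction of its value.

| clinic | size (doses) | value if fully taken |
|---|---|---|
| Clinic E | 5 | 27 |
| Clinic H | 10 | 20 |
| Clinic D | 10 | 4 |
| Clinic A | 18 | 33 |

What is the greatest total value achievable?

Sort by value density: Clinic E 27/5≈5.4, Clinic H 20/10≈2, Clinic A 33/18≈1.83, Clinic D 4/10≈0.4.
Take all of Clinic E (5 doses, value 27) → 5 doses left.
Fill the last 5 doses with part of Clinic H: 5/10 of it earns 10.
Total value = 37.

37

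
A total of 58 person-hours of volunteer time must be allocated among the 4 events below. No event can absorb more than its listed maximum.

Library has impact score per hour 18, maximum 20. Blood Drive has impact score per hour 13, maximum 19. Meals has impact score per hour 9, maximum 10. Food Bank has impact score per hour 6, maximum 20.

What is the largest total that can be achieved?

Order the events by impact score per hour: Library 18 > Blood Drive 13 > Meals 9 > Food Bank 6.
Library: +20 to 20 (cap) — 38 left.
Blood Drive: +19 to 19 (cap) — 19 left.
Meals takes 10 to reach its cap of 10 — 9 left.
Food Bank: +9 (room for 20) → 9. Pool exhausted.
Total = 18×20 + 13×19 + 9×10 + 6×9 = 751.

751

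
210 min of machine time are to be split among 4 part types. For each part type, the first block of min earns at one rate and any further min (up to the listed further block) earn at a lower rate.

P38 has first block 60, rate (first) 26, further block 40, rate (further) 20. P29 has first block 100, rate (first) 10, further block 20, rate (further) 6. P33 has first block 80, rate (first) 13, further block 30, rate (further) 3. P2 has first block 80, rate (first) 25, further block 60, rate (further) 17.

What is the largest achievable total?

Treat each block as its own option and order by rate: P38/tier1 26 > P2/tier1 25 > P38/tier2 20 > P2/tier2 17 > P33/tier1 13 > P29/tier1 10 > P29/tier2 6 > P33/tier2 3.
P38/tier1 (26): +60 — 150 left.
P2 tier1 at 25: fill all 80 — 70 left.
P38/tier2 (20): +40 — 30 left.
P2 tier2 at 17: only 30 left, fill 30.
Total = 26×60 + 25×80 + 20×40 + 17×30 = 4870.

4870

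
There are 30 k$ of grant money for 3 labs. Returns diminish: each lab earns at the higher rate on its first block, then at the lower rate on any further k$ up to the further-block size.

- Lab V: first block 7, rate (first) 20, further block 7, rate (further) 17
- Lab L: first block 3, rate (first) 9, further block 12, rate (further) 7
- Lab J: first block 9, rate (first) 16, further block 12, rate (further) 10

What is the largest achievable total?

Treat each block as its own option and order by rate: Lab V/tier1 20 > Lab V/tier2 17 > Lab J/tier1 16 > Lab J/tier2 10 > Lab L/tier1 9 > Lab L/tier2 7.
Fill Lab V tier1 block (7 at 20) ; 23 left.
Fill Lab V tier2 block (7 at 17) ; 16 left.
Lab J tier1 at 16: fill all 9 ; 7 left.
7 remain; put them into Lab J tier2 at 10.
Total = 20×7 + 17×7 + 16×9 + 10×7 = 473.

473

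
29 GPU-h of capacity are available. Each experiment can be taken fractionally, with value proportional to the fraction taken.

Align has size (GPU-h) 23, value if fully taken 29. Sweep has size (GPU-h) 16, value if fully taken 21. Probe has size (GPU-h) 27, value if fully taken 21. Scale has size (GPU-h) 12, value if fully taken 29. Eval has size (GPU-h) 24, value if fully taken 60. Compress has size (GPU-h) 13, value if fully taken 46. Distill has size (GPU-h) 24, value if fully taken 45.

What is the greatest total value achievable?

Sort by value density: Compress 46/13≈3.54, Eval 60/24≈2.5, Scale 29/12≈2.42, Distill 45/24≈1.88, Sweep 21/16≈1.31, Align 29/23≈1.26, Probe 21/27≈0.778.
Compress: take in full, 13 GPU-h for value 46 ; 16 left.
16 GPU-h left: a 16/24 share of Eval gives 60×16/24 = 40.
Total value = 86.

86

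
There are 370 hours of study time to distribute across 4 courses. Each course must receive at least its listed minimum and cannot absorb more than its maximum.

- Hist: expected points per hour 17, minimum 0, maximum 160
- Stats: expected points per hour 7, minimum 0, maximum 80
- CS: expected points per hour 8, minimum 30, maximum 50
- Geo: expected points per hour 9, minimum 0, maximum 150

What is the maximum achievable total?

Meeting every minimum uses 0+0+30+0 = 30 hours, leaving 340.
Highest expected points per hour first: Hist 17 > Geo 9 > CS 8 > Stats 7.
Hist takes 160 more to reach its cap of 160 ; 180 left.
Geo takes 150 more to reach its cap of 150 ; 30 left.
CS: +20 to 50 (cap) ; 10 left.
Stats has room for 80 more but only 10 remain, so it gets 10.
Total = 17×160 + 7×10 + 8×50 + 9×150 = 4540.

4540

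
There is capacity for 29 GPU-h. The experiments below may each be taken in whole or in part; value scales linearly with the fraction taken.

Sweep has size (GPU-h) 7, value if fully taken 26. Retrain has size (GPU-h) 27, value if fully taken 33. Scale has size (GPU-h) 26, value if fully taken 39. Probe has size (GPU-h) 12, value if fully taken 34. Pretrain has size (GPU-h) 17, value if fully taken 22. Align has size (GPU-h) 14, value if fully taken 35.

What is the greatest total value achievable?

Best value per unit of size first: Sweep 26/7≈3.71, Probe 34/12≈2.83, Align 35/14≈2.5, Scale 39/26≈1.5, Pretrain 22/17≈1.29, Retrain 33/27≈1.22.
All 7 GPU-h of Sweep fit (value 26) — 22 remain.
Probe: take in full, 12 GPU-h for value 34 — 10 left.
Fill the last 10 GPU-h with part of Align: 10/14 of it earns 25.
Total value = 85.

85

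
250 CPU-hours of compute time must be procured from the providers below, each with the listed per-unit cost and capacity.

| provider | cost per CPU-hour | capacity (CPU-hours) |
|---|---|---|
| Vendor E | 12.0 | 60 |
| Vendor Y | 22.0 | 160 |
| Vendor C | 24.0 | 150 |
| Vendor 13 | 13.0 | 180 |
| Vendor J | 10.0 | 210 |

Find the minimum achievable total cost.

2580

Fill from the cheapest provider first.
Vendor J (10.0): use full 210 → 40 CPU-hours to go.
Take 40 from Vendor E at 12.0 to finish.
Vendor 13, Vendor Y, Vendor C: unused.
Cost = 210×10.0 + 40×12.0 = 2580.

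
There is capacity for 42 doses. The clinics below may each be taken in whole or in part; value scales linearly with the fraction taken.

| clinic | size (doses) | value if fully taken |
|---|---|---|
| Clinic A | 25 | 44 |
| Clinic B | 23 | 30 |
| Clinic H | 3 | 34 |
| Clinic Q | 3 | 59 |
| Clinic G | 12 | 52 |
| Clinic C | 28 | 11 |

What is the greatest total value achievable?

Best value per unit of size first: Clinic Q 59/3≈19.7, Clinic H 34/3≈11.3, Clinic G 52/12≈4.33, Clinic A 44/25≈1.76, Clinic B 30/23≈1.3, Clinic C 11/28≈0.393.
All 3 doses of Clinic Q fit (value 59) → 39 remain.
Take all of Clinic H (3 doses, value 34) → 36 doses left.
Clinic G: take in full, 12 doses for value 52 → 24 left.
Only 24 doses remain; take 24/25 of Clinic A for value 44×24/25 = 42.24.
Total value = 187.24.

187.24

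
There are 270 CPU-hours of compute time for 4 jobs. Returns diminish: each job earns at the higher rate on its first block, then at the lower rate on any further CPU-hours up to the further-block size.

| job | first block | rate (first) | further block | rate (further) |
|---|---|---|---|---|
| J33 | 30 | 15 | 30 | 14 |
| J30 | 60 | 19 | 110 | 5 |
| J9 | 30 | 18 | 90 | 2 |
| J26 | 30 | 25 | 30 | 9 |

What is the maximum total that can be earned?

Treat each block as its own option and order by rate: J26/tier1 25 > J30/tier1 19 > J9/tier1 18 > J33/tier1 15 > J33/tier2 14 > J26/tier2 9 > J30/tier2 5 > J9/tier2 2.
Fill J26 tier1 block (30 at 25) — 240 left.
Fill J30 tier1 block (60 at 19) — 180 left.
Fill J9 tier1 block (30 at 18) — 150 left.
Fill J33 tier1 block (30 at 15) — 120 left.
Fill J33 tier2 block (30 at 14) — 90 left.
Fill J26 tier2 block (30 at 9) — 60 left.
60 remain; put them into J30 tier2 at 5.
Total = 25×30 + 19×60 + 18×30 + 15×30 + 14×30 + 9×30 + 5×60 = 3870.

3870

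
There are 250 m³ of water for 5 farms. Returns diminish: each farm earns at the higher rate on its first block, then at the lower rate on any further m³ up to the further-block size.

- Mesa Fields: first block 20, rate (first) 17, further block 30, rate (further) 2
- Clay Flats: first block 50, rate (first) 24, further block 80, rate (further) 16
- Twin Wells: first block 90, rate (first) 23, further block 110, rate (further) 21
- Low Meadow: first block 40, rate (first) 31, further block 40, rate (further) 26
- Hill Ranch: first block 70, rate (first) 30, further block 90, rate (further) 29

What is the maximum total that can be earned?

7230

Treat each block as its own option and order by rate: Low Meadow/tier1 31 > Hill Ranch/tier1 30 > Hill Ranch/tier2 29 > Low Meadow/tier2 26 > Clay Flats/tier1 24 > Twin Wells/tier1 23 > Twin Wells/tier2 21 > Mesa Fields/tier1 17 > Clay Flats/tier2 16 > Mesa Fields/tier2 2.
Low Meadow tier1 at 31: fill all 40 ; 210 left.
Hill Ranch tier1 at 30: fill all 70 ; 140 left.
Hill Ranch tier2 at 29: fill all 90 ; 50 left.
Low Meadow tier2 at 26: fill all 40 ; 10 left.
Clay Flats/tier1: +10 of 50 at 24; pool empty.
Total = 31×40 + 30×70 + 29×90 + 26×40 + 24×10 = 7230.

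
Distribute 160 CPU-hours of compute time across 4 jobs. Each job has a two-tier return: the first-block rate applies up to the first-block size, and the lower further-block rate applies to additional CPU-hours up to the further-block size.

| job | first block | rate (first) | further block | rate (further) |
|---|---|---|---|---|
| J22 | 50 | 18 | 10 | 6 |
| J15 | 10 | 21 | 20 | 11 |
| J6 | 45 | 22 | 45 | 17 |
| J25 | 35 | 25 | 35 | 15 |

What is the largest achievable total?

Treat each block as its own option and order by rate: J25/T1 25 > J6/T1 22 > J15/T1 21 > J22/T1 18 > J6/T2 17 > J25/T2 15 > J15/T2 11 > J22/T2 6.
J25 T1 at 25: fill all 35 → 125 left.
J6 T1 at 22: fill all 45 → 80 left.
J15/T1 (21): +10 → 70 left.
J22/T1 (18): +50 → 20 left.
J6/T2: +20 of 45 at 17; pool empty.
Total = 25×35 + 22×45 + 21×10 + 18×50 + 17×20 = 3315.

3315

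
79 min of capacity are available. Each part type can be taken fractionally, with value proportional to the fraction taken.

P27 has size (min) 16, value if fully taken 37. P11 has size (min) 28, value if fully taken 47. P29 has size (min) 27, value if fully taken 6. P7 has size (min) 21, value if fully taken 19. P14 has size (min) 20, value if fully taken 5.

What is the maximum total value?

Rank by value-to-size ratio: P27 37/16≈2.31, P11 47/28≈1.68, P7 19/21≈0.905, P14 5/20≈0.25, P29 6/27≈0.222.
P27: take in full, 16 min for value 37 — 63 left.
P11: take in full, 28 min for value 47 — 35 left.
P7: take in full, 21 min for value 19 — 14 left.
Fill the last 14 min with part of P14: 14/20 of it earns 3.5.
Total value = 106.5.

106.5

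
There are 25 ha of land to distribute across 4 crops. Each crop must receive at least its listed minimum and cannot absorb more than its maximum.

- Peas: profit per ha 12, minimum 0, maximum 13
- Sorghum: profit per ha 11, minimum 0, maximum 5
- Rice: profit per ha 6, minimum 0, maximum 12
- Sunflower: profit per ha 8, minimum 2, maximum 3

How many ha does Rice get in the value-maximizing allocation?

Meeting every minimum uses 0+0+0+2 = 2 ha, leaving 23.
Highest profit per ha first: Peas 12 > Sorghum 11 > Sunflower 8 > Rice 6.
Peas: +13 to 13 (cap) — 10 left.
Sorghum: +5 to 5 (cap) — 5 left.
Sunflower takes 1 more to reach its cap of 3 — 4 left.
Rice: +4 (room for 12) → 4. Pool exhausted.

4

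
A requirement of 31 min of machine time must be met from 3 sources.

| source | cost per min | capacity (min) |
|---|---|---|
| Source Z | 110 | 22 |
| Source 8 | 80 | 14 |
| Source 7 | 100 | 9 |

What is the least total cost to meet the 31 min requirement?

Use sources in increasing cost order.
Source 8 at 80: take all 14 min — 17 still needed.
Source 7 (100): use full 9 — 8 min to go.
Take 8 from Source Z at 110 to finish.
Cost = 14×80 + 9×100 + 8×110 = 2900.

2900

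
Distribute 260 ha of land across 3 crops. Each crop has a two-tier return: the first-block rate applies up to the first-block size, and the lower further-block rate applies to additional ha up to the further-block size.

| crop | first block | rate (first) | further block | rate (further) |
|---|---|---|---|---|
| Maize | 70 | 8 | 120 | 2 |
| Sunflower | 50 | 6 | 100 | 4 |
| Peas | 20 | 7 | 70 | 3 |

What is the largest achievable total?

Treat each block as its own option and order by rate: Maize/T1 8 > Peas/T1 7 > Sunflower/T1 6 > Sunflower/T2 4 > Peas/T2 3 > Maize/T2 2.
Maize T1 at 8: fill all 70 — 190 left.
Peas T1 at 7: fill all 20 — 170 left.
Sunflower T1 at 6: fill all 50 — 120 left.
Sunflower/T2 (4): +100 — 20 left.
Peas/T2: +20 of 70 at 3; pool empty.
Total = 8×70 + 7×20 + 6×50 + 4×100 + 3×20 = 1460.

1460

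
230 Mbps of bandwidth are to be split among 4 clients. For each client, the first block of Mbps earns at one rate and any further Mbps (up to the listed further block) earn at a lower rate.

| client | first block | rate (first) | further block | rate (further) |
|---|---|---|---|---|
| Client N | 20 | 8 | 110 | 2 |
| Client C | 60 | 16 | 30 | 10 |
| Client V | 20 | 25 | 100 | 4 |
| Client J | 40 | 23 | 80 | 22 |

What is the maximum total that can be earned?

Rank every tier by rate: Client V/tier1 25 > Client J/tier1 23 > Client J/tier2 22 > Client C/tier1 16 > Client C/tier2 10 > Client N/tier1 8 > Client V/tier2 4 > Client N/tier2 2.
Client V tier1 at 25: fill all 20 — 210 left.
Fill Client J tier1 block (40 at 23) — 170 left.
Client J tier2 at 22: fill all 80 — 90 left.
Fill Client C tier1 block (60 at 16) — 30 left.
Fill Client C tier2 block (30 at 10) — 0 left.
Total = 25×20 + 23×40 + 22×80 + 16×60 + 10×30 = 4440.

4440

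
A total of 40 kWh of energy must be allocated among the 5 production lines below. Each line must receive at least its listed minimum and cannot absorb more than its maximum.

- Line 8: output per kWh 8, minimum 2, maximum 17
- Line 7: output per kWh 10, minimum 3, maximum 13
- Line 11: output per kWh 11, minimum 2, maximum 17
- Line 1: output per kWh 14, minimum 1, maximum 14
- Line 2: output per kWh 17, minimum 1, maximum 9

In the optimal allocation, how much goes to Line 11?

12

Meeting every minimum uses 2+3+2+1+1 = 9 kWh, leaving 31.
Rank by output per kWh: Line 2 17 > Line 1 14 > Line 11 11 > Line 7 10 > Line 8 8.
Line 2 takes 8 more to reach its cap of 9 ; 23 left.
Line 1 takes 13 more to reach its cap of 14 ; 10 left.
Line 11 has room for 15 more but only 10 remain, so it gets 12.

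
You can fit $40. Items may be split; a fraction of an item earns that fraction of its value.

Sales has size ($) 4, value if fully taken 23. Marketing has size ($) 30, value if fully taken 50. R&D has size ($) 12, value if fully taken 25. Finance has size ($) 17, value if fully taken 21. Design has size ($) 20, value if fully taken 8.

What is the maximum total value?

88

Sort by value density: Sales 23/4≈5.75, R&D 25/12≈2.08, Marketing 50/30≈1.67, Finance 21/17≈1.24, Design 8/20≈0.4.
All 4 $ of Sales fit (value 23) → 36 remain.
Take all of R&D (12 $, value 25) → 24 $ left.
24 $ left: a 24/30 share of Marketing gives 50×24/30 = 40.
Total value = 88.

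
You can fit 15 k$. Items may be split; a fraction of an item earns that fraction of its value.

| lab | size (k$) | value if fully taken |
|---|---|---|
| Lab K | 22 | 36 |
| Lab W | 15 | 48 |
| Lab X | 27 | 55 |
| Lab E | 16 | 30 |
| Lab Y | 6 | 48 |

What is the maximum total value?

76.8

Rank by value-to-size ratio: Lab Y 48/6≈8, Lab W 48/15≈3.2, Lab X 55/27≈2.04, Lab E 30/16≈1.88, Lab K 36/22≈1.64.
Lab Y: take in full, 6 k$ for value 48 → 9 left.
Fill the last 9 k$ with part of Lab W: 9/15 of it earns 28.8.
Total value = 76.8.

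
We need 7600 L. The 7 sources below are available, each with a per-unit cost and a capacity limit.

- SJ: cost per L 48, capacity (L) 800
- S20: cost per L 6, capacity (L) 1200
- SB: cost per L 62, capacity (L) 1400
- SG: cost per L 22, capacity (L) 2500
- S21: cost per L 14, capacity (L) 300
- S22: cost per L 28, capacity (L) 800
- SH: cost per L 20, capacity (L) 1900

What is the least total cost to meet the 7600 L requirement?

171400

Cheapest first:
S20 (6): use full 1200 ; 6400 L to go.
S21 at 14: take all 300 L ; 6100 still needed.
SH (20): use full 1900 ; 4200 L to go.
SG (22): use full 2500 ; 1700 L to go.
S22 at 28: take all 800 L ; 900 still needed.
Take 800 from SJ at 48 ; need 100 more.
Take 100 from SB at 62 to finish.
Cost = 1200×6 + 300×14 + 1900×20 + 2500×22 + 800×28 + 800×48 + 100×62 = 171400.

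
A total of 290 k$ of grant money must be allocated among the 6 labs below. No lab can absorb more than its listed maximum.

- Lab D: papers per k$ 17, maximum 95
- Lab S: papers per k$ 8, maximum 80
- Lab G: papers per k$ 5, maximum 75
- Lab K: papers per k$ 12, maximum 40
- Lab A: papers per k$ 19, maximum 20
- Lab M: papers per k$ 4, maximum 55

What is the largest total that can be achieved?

3390

Rank by papers per k$: Lab A 19 > Lab D 17 > Lab K 12 > Lab S 8 > Lab G 5 > Lab M 4.
Give Lab A 20 to hit its cap of 20 ; 270 left.
Give Lab D 95 to hit its cap of 95 ; 175 left.
Lab K: +40 to 40 (cap) ; 135 left.
Lab S takes 80 to reach its cap of 80 ; 55 left.
Lab G: +55 (room for 75) → 55. Pool exhausted.
Total = 17×95 + 8×80 + 5×55 + 12×40 + 19×20 = 3390.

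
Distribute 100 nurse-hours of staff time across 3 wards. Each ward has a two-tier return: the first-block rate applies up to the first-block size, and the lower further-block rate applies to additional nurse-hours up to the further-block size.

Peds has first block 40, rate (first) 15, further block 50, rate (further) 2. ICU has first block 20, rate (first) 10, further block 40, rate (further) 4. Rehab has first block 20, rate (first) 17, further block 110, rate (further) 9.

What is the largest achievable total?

1320

Rank every tier by rate: Rehab/T1 17 > Peds/T1 15 > ICU/T1 10 > Rehab/T2 9 > ICU/T2 4 > Peds/T2 2.
Fill Rehab T1 block (20 at 17) → 80 left.
Fill Peds T1 block (40 at 15) → 40 left.
ICU/T1 (10): +20 → 20 left.
20 remain; put them into Rehab T2 at 9.
Total = 17×20 + 15×40 + 10×20 + 9×20 = 1320.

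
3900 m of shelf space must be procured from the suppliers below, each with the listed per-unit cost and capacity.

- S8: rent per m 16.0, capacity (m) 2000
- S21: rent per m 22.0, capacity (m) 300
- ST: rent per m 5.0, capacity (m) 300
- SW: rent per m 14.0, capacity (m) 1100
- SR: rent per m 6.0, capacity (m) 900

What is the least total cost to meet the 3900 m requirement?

Fill from the cheapest supplier first.
ST at 5.0: take all 300 m → 3600 still needed.
Take 900 from SR at 6.0 → need 2700 more.
Take 1100 from SW at 14.0 → need 1600 more.
Take 1600 from S8 at 16.0 to finish.
S21: unused.
Cost = 300×5.0 + 900×6.0 + 1100×14.0 + 1600×16.0 = 47900.

47900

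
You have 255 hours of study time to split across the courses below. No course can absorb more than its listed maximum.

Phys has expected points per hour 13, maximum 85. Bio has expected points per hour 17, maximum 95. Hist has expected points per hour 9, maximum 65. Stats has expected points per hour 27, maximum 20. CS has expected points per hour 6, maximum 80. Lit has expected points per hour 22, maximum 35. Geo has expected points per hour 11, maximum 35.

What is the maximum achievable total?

Highest expected points per hour first: Stats 27 > Lit 22 > Bio 17 > Phys 13 > Geo 11 > Hist 9 > CS 6.
Stats takes 20 to reach its cap of 20 ; 235 left.
Lit: +35 to 35 (cap) ; 200 left.
Bio takes 95 to reach its cap of 95 ; 105 left.
Phys takes 85 to reach its cap of 85 ; 20 left.
Only 20 left; Geo takes them to reach 20.
Total = 13×85 + 17×95 + 27×20 + 22×35 + 11×20 = 4250.

4250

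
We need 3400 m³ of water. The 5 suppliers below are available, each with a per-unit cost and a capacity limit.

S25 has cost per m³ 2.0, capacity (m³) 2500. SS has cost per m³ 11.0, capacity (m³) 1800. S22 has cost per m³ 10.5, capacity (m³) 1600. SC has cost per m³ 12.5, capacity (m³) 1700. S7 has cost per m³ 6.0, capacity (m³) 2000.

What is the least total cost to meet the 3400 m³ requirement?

Cheapest first:
S25 at 2.0: take all 2500 m³ — 900 still needed.
S7 (6.0): take the remaining 900 — done.
S22, SS, SC: unused.
Cost = 2500×2.0 + 900×6.0 = 10400.

10400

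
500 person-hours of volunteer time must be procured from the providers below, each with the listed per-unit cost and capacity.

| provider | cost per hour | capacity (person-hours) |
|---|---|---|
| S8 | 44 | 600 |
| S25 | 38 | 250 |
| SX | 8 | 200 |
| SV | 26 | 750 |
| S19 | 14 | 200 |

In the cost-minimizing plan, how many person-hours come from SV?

100

Fill from the cheapest provider first.
SX (8): use full 200 — 300 person-hours to go.
S19 (14): use full 200 — 100 person-hours to go.
SV at 26: take 100 of its 750 — requirement met.
S25, S8: unused.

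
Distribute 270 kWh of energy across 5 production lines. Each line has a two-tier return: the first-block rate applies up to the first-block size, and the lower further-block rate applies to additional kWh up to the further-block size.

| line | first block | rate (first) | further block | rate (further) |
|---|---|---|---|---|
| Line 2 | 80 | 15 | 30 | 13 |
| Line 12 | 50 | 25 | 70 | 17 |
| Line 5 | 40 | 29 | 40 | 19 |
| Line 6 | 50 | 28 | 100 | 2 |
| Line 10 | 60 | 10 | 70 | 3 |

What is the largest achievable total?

6060

Order all 10 blocks by rate: Line 5/first 29 > Line 6/first 28 > Line 12/first 25 > Line 5/second 19 > Line 12/second 17 > Line 2/first 15 > Line 2/second 13 > Line 10/first 10 > Line 10/second 3 > Line 6/second 2.
Fill Line 5 first block (40 at 29) ; 230 left.
Fill Line 6 first block (50 at 28) ; 180 left.
Fill Line 12 first block (50 at 25) ; 130 left.
Fill Line 5 second block (40 at 19) ; 90 left.
Fill Line 12 second block (70 at 17) ; 20 left.
Line 2/first: +20 of 80 at 15; pool empty.
Total = 29×40 + 28×50 + 25×50 + 19×40 + 17×70 + 15×20 = 6060.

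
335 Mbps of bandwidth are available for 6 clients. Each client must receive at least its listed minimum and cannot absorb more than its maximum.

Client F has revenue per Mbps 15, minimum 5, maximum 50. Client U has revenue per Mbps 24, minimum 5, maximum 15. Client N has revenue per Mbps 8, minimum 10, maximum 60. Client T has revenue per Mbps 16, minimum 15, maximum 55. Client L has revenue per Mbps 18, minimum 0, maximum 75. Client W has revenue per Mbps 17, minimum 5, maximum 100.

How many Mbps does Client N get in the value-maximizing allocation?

Meeting every minimum uses 5+5+10+15+0+5 = 40 Mbps, leaving 295.
Order the clients by revenue per Mbps: Client U 24 > Client L 18 > Client W 17 > Client T 16 > Client F 15 > Client N 8.
Give Client U 10 more to hit its cap of 15 ; 285 left.
Give Client L 75 more to hit its cap of 75 ; 210 left.
Give Client W 95 more to hit its cap of 100 ; 115 left.
Give Client T 40 more to hit its cap of 55 ; 75 left.
Give Client F 45 more to hit its cap of 50 ; 30 left.
Only 30 left; Client N takes them to reach 40.

40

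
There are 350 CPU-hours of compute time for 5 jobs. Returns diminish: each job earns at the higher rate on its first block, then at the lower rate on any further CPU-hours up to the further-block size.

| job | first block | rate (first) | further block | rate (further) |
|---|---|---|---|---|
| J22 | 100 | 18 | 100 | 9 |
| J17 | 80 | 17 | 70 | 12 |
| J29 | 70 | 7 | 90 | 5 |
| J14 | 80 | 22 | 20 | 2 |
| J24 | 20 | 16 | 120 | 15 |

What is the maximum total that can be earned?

Order all 10 blocks by rate: J14/first 22 > J22/first 18 > J17/first 17 > J24/first 16 > J24/second 15 > J17/second 12 > J22/second 9 > J29/first 7 > J29/second 5 > J14/second 2.
Fill J14 first block (80 at 22) → 270 left.
J22/first (18): +100 → 170 left.
J17/first (17): +80 → 90 left.
J24 first at 16: fill all 20 → 70 left.
70 remain; put them into J24 second at 15.
Total = 22×80 + 18×100 + 17×80 + 16×20 + 15×70 = 6290.

6290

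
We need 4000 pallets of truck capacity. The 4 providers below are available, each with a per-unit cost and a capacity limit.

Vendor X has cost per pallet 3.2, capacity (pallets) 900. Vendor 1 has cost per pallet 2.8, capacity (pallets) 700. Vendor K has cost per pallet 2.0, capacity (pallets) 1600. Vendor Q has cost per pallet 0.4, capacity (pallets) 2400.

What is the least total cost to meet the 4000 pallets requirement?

Fill from the cheapest provider first.
Take 2400 from Vendor Q at 0.4 — need 1600 more.
Vendor K at 2.0: take all 1600 pallets — 0 still needed.
Vendor 1, Vendor X: unused.
Cost = 2400×0.4 + 1600×2.0 = 4160.

4160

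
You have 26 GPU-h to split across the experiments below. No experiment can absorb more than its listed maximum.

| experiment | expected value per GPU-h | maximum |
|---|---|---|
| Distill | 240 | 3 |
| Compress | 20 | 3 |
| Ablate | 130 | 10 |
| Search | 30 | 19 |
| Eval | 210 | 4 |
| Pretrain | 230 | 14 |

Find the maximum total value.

Rank by expected value per GPU-h: Distill 240 > Pretrain 230 > Eval 210 > Ablate 130 > Search 30 > Compress 20.
Distill: +3 to 3 (cap) → 23 left.
Pretrain: +14 to 14 (cap) → 9 left.
Eval: +4 to 4 (cap) → 5 left.
Only 5 left; Ablate takes them to reach 5.
Total = 240×3 + 130×5 + 210×4 + 230×14 = 5430.

5430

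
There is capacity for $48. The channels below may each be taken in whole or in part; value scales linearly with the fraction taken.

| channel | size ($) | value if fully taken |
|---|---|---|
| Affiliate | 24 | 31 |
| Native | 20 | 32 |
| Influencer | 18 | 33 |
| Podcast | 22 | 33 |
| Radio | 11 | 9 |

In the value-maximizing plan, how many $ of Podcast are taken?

10

Best value per unit of size first: Influencer 33/18≈1.83, Native 32/20≈1.6, Podcast 33/22≈1.5, Affiliate 31/24≈1.29, Radio 9/11≈0.818.
Take all of Influencer (18 $, value 33) → 30 $ left.
Take all of Native (20 $, value 32) → 10 $ left.
Only 10 $ remain; take 10/22 of Podcast for value 33×10/22 = 15.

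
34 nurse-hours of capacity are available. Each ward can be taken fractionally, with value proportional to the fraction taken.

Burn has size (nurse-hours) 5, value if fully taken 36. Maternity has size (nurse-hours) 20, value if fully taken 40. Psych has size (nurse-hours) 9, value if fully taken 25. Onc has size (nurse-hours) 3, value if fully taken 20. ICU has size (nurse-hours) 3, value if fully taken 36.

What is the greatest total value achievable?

Sort by value density: ICU 36/3≈12, Burn 36/5≈7.2, Onc 20/3≈6.67, Psych 25/9≈2.78, Maternity 40/20≈2.
Take all of ICU (3 nurse-hours, value 36) ; 31 nurse-hours left.
All 5 nurse-hours of Burn fit (value 36) ; 26 remain.
All 3 nurse-hours of Onc fit (value 20) ; 23 remain.
Take all of Psych (9 nurse-hours, value 25) ; 14 nurse-hours left.
Fill the last 14 nurse-hours with part of Maternity: 14/20 of it earns 28.
Total value = 145.

145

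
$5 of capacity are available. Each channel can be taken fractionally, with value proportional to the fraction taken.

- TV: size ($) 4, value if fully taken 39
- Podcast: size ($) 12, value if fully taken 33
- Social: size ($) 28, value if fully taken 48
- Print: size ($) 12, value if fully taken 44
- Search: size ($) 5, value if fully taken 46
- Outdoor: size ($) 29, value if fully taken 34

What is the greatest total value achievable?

Best value per unit of size first: TV 39/4≈9.75, Search 46/5≈9.2, Print 44/12≈3.67, Podcast 33/12≈2.75, Social 48/28≈1.71, Outdoor 34/29≈1.17.
All 4 $ of TV fit (value 39) — 1 remain.
Only 1 $ remain; take 1/5 of Search for value 46×1/5 = 9.2.
Total value = 48.2.

48.2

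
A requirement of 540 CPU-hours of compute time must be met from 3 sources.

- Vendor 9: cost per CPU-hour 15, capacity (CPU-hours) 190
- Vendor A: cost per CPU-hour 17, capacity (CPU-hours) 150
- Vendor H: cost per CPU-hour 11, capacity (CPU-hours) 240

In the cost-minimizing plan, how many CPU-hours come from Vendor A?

Cheapest first:
Vendor H (11): use full 240 → 300 CPU-hours to go.
Take 190 from Vendor 9 at 15 → need 110 more.
Take 110 from Vendor A at 17 to finish.

110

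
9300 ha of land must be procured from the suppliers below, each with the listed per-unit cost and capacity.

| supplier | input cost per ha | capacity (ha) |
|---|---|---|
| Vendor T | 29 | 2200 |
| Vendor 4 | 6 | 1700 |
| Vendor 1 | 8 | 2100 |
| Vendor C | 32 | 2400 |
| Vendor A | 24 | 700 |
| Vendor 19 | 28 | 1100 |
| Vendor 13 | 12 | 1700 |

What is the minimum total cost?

Cheapest first:
Vendor 4 (6): use full 1700 ; 7600 ha to go.
Take 2100 from Vendor 1 at 8 ; need 5500 more.
Take 1700 from Vendor 13 at 12 ; need 3800 more.
Take 700 from Vendor A at 24 ; need 3100 more.
Vendor 19 (28): use full 1100 ; 2000 ha to go.
Vendor T (29): take the remaining 2000 ; done.
Vendor C: unused.
Cost = 1700×6 + 2100×8 + 1700×12 + 700×24 + 1100×28 + 2000×29 = 153000.

153000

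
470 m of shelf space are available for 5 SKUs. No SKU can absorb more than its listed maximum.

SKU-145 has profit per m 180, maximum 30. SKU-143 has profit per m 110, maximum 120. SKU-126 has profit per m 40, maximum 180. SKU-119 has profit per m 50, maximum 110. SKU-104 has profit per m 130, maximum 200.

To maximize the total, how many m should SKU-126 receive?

Rank by profit per m: SKU-145 180 > SKU-104 130 > SKU-143 110 > SKU-119 50 > SKU-126 40.
SKU-145: +30 to 30 (cap) → 440 left.
SKU-104 takes 200 to reach its cap of 200 → 240 left.
SKU-143 takes 120 to reach its cap of 120 → 120 left.
SKU-119 takes 110 to reach its cap of 110 → 10 left.
SKU-126 has room for 180 but only 10 remain, so it gets 10.

10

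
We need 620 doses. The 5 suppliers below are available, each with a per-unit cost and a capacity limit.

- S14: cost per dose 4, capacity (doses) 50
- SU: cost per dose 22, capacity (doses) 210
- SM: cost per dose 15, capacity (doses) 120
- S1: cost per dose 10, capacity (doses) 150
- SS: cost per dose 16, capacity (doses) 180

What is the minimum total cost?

Use suppliers in increasing cost order.
S14 at 4: take all 50 doses ; 570 still needed.
Take 150 from S1 at 10 ; need 420 more.
Take 120 from SM at 15 ; need 300 more.
SS (16): use full 180 ; 120 doses to go.
Take 120 from SU at 22 to finish.
Cost = 50×4 + 150×10 + 120×15 + 180×16 + 120×22 = 9020.

9020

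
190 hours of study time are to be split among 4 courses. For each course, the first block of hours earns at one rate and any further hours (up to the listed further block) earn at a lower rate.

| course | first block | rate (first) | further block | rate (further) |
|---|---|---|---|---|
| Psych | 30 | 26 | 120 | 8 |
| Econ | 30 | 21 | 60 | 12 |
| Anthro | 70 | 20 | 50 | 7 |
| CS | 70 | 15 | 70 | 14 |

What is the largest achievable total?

Order all 8 blocks by rate: Psych/tier1 26 > Econ/tier1 21 > Anthro/tier1 20 > CS/tier1 15 > CS/tier2 14 > Econ/tier2 12 > Psych/tier2 8 > Anthro/tier2 7.
Fill Psych tier1 block (30 at 26) → 160 left.
Econ/tier1 (21): +30 → 130 left.
Anthro/tier1 (20): +70 → 60 left.
CS/tier1: +60 of 70 at 15; pool empty.
Total = 26×30 + 21×30 + 20×70 + 15×60 = 3710.

3710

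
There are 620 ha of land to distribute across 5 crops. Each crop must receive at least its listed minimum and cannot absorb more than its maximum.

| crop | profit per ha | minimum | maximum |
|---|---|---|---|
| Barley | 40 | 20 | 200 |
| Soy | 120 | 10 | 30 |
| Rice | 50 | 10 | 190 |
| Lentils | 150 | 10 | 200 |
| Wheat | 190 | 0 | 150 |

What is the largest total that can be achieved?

Meeting every minimum uses 20+10+10+10+0 = 50 ha, leaving 570.
Order the crops by profit per ha: Wheat 190 > Lentils 150 > Soy 120 > Rice 50 > Barley 40.
Wheat: +150 to 150 (cap) — 420 left.
Lentils takes 190 more to reach its cap of 200 — 230 left.
Soy: +20 to 30 (cap) — 210 left.
Rice: +180 to 190 (cap) — 30 left.
Barley: +30 (room for 180) → 50. Pool exhausted.
Total = 40×50 + 120×30 + 50×190 + 150×200 + 190×150 = 73600.

73600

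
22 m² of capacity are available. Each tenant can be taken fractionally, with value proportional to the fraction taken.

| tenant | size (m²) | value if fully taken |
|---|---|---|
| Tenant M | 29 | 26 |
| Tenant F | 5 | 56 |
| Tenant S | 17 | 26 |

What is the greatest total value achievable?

82

Sort by value density: Tenant F 56/5≈11.2, Tenant S 26/17≈1.53, Tenant M 26/29≈0.897.
Take all of Tenant F (5 m², value 56) → 17 m² left.
Take all of Tenant S (17 m², value 26) → 0 m² left.
Total value = 82.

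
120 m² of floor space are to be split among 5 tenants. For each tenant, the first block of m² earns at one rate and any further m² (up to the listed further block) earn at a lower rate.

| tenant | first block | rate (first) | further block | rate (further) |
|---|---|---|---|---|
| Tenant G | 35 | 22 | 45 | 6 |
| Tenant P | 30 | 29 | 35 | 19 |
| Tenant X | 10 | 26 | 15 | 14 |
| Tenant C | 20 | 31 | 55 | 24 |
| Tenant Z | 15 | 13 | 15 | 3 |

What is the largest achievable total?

3180

Order all 10 blocks by rate: Tenant C/tier1 31 > Tenant P/tier1 29 > Tenant X/tier1 26 > Tenant C/tier2 24 > Tenant G/tier1 22 > Tenant P/tier2 19 > Tenant X/tier2 14 > Tenant Z/tier1 13 > Tenant G/tier2 6 > Tenant Z/tier2 3.
Fill Tenant C tier1 block (20 at 31) — 100 left.
Tenant P tier1 at 29: fill all 30 — 70 left.
Fill Tenant X tier1 block (10 at 26) — 60 left.
Tenant C/tier2 (24): +55 — 5 left.
5 remain; put them into Tenant G tier1 at 22.
Total = 31×20 + 29×30 + 26×10 + 24×55 + 22×5 = 3180.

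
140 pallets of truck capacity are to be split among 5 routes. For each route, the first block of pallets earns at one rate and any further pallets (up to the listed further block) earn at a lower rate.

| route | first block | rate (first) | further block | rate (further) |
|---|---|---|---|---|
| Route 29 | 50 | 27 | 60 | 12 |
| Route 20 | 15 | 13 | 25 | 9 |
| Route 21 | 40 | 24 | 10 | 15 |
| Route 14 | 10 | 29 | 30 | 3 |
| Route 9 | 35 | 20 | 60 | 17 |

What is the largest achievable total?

Order all 10 blocks by rate: Route 14/first 29 > Route 29/first 27 > Route 21/first 24 > Route 9/first 20 > Route 9/second 17 > Route 21/second 15 > Route 20/first 13 > Route 29/second 12 > Route 20/second 9 > Route 14/second 3.
Fill Route 14 first block (10 at 29) ; 130 left.
Route 29/first (27): +50 ; 80 left.
Route 21/first (24): +40 ; 40 left.
Route 9 first at 20: fill all 35 ; 5 left.
Route 9/second: +5 of 60 at 17; pool empty.
Total = 29×10 + 27×50 + 24×40 + 20×35 + 17×5 = 3385.

3385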